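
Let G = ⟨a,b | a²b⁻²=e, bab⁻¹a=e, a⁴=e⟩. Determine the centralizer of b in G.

⟨b⟩ ⊆ C_G(b) since powers of b commute with b; so |C_G(b)| ≥ |⟨b⟩| = 4.
By orbit–stabilizer, |C_G(b)| = |G| / |conj. class of b| = 8 / 2 = 4.
The 4 elements commuting with b are {e, a², b, b⁻¹}.

Answer: {e, a², b, b⁻¹}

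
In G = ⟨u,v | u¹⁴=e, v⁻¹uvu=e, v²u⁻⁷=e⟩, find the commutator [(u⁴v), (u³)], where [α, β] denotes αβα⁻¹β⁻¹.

[(u⁴v), (u³)] = (u⁴v)·(u³)·(u⁴v)⁻¹·(u³)⁻¹.
  (u⁴v) · (u³) = uv
  (uv) · (u⁴v⁻¹) = u¹¹
  (u¹¹) · (u¹¹) = u⁸

Answer: u⁸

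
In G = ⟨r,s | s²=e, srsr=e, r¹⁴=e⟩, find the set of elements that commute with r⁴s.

⟨r⁴s⟩ ⊆ C_G(r⁴s) since powers of r⁴s commute with r⁴s; so |C_G(r⁴s)| ≥ |⟨r⁴s⟩| = 2.
By orbit–stabilizer, |C_G(r⁴s)| = |G| / |conj. class of r⁴s| = 28 / 7 = 4.
The 4 elements commuting with r⁴s are {e, r⁷, r⁴s, r¹¹s}.

Answer: {e, r⁷, r⁴s, r¹¹s}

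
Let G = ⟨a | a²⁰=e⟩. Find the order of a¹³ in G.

Compute successive powers until reaching e:
  (a¹³)¹ = a¹³, (a¹³)² = a⁶, (a¹³)³ = a¹⁹, (a¹³)⁴ = a¹², (a¹³)⁵ = a⁵, (a¹³)⁶ = a¹⁸, (a¹³)⁷ = a¹¹, (a¹³)⁸ = a⁴, (a¹³)⁹ = a¹⁷, (a¹³)¹⁰ = a¹⁰, (a¹³)¹¹ = a³, (a¹³)¹² = a¹⁶, (a¹³)¹³ = a⁹, (a¹³)¹⁴ = a², (a¹³)¹⁵ = a¹⁵, (a¹³)¹⁶ = a⁸, (a¹³)¹⁷ = a, (a¹³)¹⁸ = a¹⁴, (a¹³)¹⁹ = a⁷, (a¹³)²⁰ = e.
The smallest positive k with (a¹³)ᵏ = e is 20.

Answer: 20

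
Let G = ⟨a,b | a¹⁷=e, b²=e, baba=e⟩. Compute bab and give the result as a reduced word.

Multiply left to right, reducing at each step:
  b · a = a¹⁶b
  (a¹⁶b) · b = a¹⁶

Answer: a¹⁶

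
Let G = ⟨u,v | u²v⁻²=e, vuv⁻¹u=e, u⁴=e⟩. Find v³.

Compute successive powers of v, reducing at each step:
  v²: v · v = u²
  v³: (u²) · v = v⁻¹

Answer: v⁻¹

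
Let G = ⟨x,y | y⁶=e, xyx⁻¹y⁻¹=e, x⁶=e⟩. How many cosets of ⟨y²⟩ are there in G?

First find ord(y²) by computing successive powers:
  (y²)¹ = y², (y²)² = y⁴, (y²)³ = e.
So |⟨y²⟩| = ord(y²) = 3. With |G| = 36, by Lagrange [G : ⟨y²⟩] = 36/3 = 12.

Answer: 12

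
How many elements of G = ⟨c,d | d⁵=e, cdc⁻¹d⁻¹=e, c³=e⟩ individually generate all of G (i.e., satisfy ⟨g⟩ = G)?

G is cyclic of order 15. An element generates G iff its order is 15, and a cyclic group of order 15 has exactly φ(15) = 8 such elements.

Answer: 8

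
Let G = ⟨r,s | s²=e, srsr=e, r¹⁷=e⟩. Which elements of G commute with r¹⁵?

⟨r¹⁵⟩ ⊆ C_G(r¹⁵) since powers of r¹⁵ commute with r¹⁵; so |C_G(r¹⁵)| ≥ |⟨r¹⁵⟩| = 17.
By orbit–stabilizer, |C_G(r¹⁵)| = |G| / |conj. class of r¹⁵| = 34 / 2 = 17.
The 17 elements commuting with r¹⁵ are {e, r, r², r³, r⁴, r⁵, r⁶, r⁷, r⁸, r⁹, r¹⁰, r¹¹, r¹², r¹³, r¹⁴, r¹⁵, r¹⁶}.

Answer: {e, r, r², r³, r⁴, r⁵, r⁶, r⁷, r⁸, r⁹, r¹⁰, r¹¹, r¹², r¹³, r¹⁴, r¹⁵, r¹⁶}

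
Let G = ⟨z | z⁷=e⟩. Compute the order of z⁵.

Compute successive powers until reaching e:
  (z⁵)¹ = z⁵, (z⁵)² = z³, (z⁵)³ = z, (z⁵)⁴ = z⁶, (z⁵)⁵ = z⁴, (z⁵)⁶ = z², (z⁵)⁷ = e.
The smallest positive k with (z⁵)ᵏ = e is 7.

Answer: 7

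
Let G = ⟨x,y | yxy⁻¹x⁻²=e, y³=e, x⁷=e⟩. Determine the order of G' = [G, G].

G' = [G, G] is generated by all commutators. The generator-pair commutators are: [x, y] = x⁶.
The subgroup they normally generate is {e, x, x², x³, x⁴, x⁵, x⁶}, of order 7.
Check: |G/G'| = 21/7 = 3 is the order of the abelianisation.

Answer: 7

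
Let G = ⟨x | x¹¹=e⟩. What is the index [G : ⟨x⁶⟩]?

First find ord(x⁶) by computing successive powers:
  (x⁶)¹ = x⁶, (x⁶)² = x, (x⁶)³ = x⁷, (x⁶)⁴ = x², (x⁶)⁵ = x⁸, (x⁶)⁶ = x³, (x⁶)⁷ = x⁹, (x⁶)⁸ = x⁴, (x⁶)⁹ = x¹⁰, (x⁶)¹⁰ = x⁵, (x⁶)¹¹ = e.
So |⟨x⁶⟩| = ord(x⁶) = 11. With |G| = 11, by Lagrange [G : ⟨x⁶⟩] = 11/11 = 1.

Answer: 1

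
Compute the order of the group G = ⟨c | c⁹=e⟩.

G is generated by a single element, so G is cyclic. The relator gives c⁹ = e and no smaller power is forced to be e, so the 9 powers {c, e, c², c³, c⁴, c⁵, c⁶, c⁷, c⁸} are distinct. Hence |G| = 9.

Answer: 9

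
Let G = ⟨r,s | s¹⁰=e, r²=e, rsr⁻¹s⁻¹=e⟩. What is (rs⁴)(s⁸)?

Compute (rs⁴) · (s⁸) by multiplying left to right and reducing via the relations at each step:
  (rs⁴) · s⁸ = rs²

Answer: rs²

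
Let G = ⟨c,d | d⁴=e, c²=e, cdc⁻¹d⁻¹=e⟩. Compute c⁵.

Compute successive powers of c, reducing at each step:
  c²: c · c = e
  c³: e · c = c
  c⁴: c · c = e
  c⁵: e · c = c

Answer: c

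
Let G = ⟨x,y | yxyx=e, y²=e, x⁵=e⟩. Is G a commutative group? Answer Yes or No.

x·y = xy but y·x = x⁴y, so x·y ≠ y·x and G is not abelian.

Answer: No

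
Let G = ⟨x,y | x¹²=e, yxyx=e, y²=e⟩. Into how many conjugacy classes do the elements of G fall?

The conjugacy classes (representative and size) are:
  [e] (size 1), [x¹¹] (size 2), [x²] (size 2), [x⁹] (size 2), [x⁴] (size 2), [x⁵] (size 2), [x⁶] (size 1), [y] (size 6), [xy] (size 6).
Class equation: 1 + 2 + 2 + 2 + 2 + 2 + 1 + 6 + 6 = 24 = |G|. So G has 9 conjugacy classes.

Answer: 9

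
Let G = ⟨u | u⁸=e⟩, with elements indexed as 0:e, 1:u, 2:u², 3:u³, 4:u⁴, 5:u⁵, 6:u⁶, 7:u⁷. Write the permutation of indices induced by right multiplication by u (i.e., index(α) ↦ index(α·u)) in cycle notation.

(0 1 2 3 4 5 6 7)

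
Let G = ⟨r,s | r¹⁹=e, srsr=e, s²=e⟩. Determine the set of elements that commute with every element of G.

An element z ∈ Z(G) iff z commutes with every generator.
For example e is central: e·r = r = r·e; e·s = s = s·e.
Whereas r ∉ Z(G) since r·s = rs ≠ r¹⁸s = s·r.
Checking each of the 38 elements this way gives Z(G) = {e}, of order 1.

Answer: {e}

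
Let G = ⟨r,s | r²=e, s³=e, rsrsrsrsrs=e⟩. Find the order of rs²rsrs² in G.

Compute successive powers until reaching e:
  (rs²rsrs²)¹ = rs²rsrs², (rs²rsrs²)² = srs²rsr, (rs²rsrs²)³ = e.
The smallest positive k with (rs²rsrs²)ᵏ = e is 3.

Answer: 3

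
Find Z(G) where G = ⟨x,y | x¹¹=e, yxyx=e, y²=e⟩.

An element z ∈ Z(G) iff z commutes with every generator.
For example e is central: e·x = x = x·e; e·y = y = y·e.
Whereas x ∉ Z(G) since x·y = xy ≠ x¹⁰y = y·x.
Checking each of the 22 elements this way gives Z(G) = {e}, of order 1.

Answer: {e}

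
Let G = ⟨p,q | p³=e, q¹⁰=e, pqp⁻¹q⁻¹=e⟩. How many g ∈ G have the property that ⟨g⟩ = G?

G is cyclic of order 30. An element generates G iff its order is 30, and a cyclic group of order 30 has exactly φ(30) = 8 such elements.

Answer: 8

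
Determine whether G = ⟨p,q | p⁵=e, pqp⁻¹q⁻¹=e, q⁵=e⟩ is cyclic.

|G| = 25, but the maximum element order in G is 5 < 25. No single element generates all of G, so G is not cyclic.

Answer: No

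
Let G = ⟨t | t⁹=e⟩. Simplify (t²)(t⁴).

Compute (t²) · (t⁴) by multiplying left to right and reducing via the relations at each step:
  (t²) · t⁴ = t⁶

Answer: t⁶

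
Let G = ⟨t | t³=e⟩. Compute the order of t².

Compute successive powers until reaching e:
  (t²)¹ = t², (t²)² = t, (t²)³ = e.
The smallest positive k with (t²)ᵏ = e is 3.

Answer: 3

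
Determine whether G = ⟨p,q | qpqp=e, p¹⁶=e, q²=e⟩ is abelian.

p·q = pq but q·p = p¹⁵q, so p·q ≠ q·p and G is not abelian.

Answer: No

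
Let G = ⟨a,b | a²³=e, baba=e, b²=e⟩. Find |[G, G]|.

G' = [G, G] is generated by all commutators. The generator-pair commutators are: [a, b] = a².
The subgroup they normally generate is {e, a, a², a³, a⁴, a⁵, a⁶, a⁷, a⁸, a⁹, a¹⁰, a¹¹, a¹², a¹³, a¹⁴, a¹⁵, a¹⁶, a¹⁷, a¹⁸, a¹⁹, a²⁰, a²¹, a²²}, of order 23.
Check: |G/G'| = 46/23 = 2 is the order of the abelianisation.

Answer: 23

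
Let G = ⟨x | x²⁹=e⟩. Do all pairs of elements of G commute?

G has a single generator, so G is cyclic and hence abelian.

Answer: Yes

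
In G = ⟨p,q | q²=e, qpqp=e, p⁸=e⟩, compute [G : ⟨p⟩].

First find ord(p) by computing successive powers:
  p¹ = p, p² = p², p³ = p³, p⁴ = p⁴, p⁵ = p⁵, p⁶ = p⁶, p⁷ = p⁷, p⁸ = e.
So |⟨p⟩| = ord(p) = 8. With |G| = 16, by Lagrange [G : ⟨p⟩] = 16/8 = 2.

Answer: 2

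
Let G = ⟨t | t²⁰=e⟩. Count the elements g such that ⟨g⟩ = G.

G is cyclic of order 20. An element generates G iff its order is 20, and a cyclic group of order 20 has exactly φ(20) = 8 such elements.

Answer: 8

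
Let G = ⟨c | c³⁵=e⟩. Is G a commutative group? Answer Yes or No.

G has a single generator, so G is cyclic and hence abelian.

Answer: Yes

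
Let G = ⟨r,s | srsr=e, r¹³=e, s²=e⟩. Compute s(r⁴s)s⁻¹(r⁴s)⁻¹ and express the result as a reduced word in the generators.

[s, (r⁴s)] = s·(r⁴s)·s⁻¹·(r⁴s)⁻¹.
  s · (r⁴s) = r⁹
  (r⁹) · s = r⁹s
  (r⁹s) · (r⁴s) = r⁵

Answer: r⁵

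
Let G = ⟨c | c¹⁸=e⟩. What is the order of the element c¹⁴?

Compute successive powers until reaching e:
  (c¹⁴)¹ = c¹⁴, (c¹⁴)² = c¹⁰, (c¹⁴)³ = c⁶, (c¹⁴)⁴ = c², (c¹⁴)⁵ = c¹⁶, (c¹⁴)⁶ = c¹², (c¹⁴)⁷ = c⁸, (c¹⁴)⁸ = c⁴, (c¹⁴)⁹ = e.
The smallest positive k with (c¹⁴)ᵏ = e is 9.

Answer: 9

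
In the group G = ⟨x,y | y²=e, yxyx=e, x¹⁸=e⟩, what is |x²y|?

Compute successive powers until reaching e:
  (x²y)¹ = x²y, (x²y)² = e.
The smallest positive k with (x²y)ᵏ = e is 2.

Answer: 2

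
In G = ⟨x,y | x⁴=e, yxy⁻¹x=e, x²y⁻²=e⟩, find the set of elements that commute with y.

⟨y⟩ ⊆ C_G(y) since powers of y commute with y; so |C_G(y)| ≥ |⟨y⟩| = 4.
By orbit–stabilizer, |C_G(y)| = |G| / |conj. class of y| = 8 / 2 = 4.
The 4 elements commuting with y are {e, x², y, y⁻¹}.

Answer: {e, x², y, y⁻¹}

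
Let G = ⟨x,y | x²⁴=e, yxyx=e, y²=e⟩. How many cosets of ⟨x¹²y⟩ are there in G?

First find ord(x¹²y) by computing successive powers:
  (x¹²y)¹ = x¹²y, (x¹²y)² = e.
So |⟨x¹²y⟩| = ord(x¹²y) = 2. With |G| = 48, by Lagrange [G : ⟨x¹²y⟩] = 48/2 = 24.

Answer: 24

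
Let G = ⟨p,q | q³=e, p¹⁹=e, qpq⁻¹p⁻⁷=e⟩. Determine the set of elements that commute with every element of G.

An element z ∈ Z(G) iff z commutes with every generator.
For example e is central: e·p = p = p·e; e·q = q = q·e.
Whereas p ∉ Z(G) since p·q = pq ≠ p⁷q = q·p.
Checking each of the 57 elements this way gives Z(G) = {e}, of order 1.

Answer: {e}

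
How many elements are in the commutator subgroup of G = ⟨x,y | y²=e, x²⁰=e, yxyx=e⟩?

G' = [G, G] is generated by all commutators. The generator-pair commutators are: [x, y] = x².
The subgroup they normally generate is {e, x², x⁴, x⁶, x⁸, x¹⁰, x¹², x¹⁴, x¹⁶, x¹⁸}, of order 10.
Check: |G/G'| = 40/10 = 4 is the order of the abelianisation.

Answer: 10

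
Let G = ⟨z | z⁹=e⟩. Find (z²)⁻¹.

The order of (z²) is 9 (smallest k with (z²)ᵏ = e), so (z²)⁻¹ = (z²)⁸ = z⁷.
Check: (z²) · (z⁷) → (z²) · z⁷ = e, giving e as required.

Answer: z⁷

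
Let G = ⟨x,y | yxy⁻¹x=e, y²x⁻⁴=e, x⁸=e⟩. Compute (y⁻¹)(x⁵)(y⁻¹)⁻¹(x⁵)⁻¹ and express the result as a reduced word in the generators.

[(y⁻¹), (x⁵)] = (y⁻¹)·(x⁵)·(y⁻¹)⁻¹·(x⁵)⁻¹.
  (y⁻¹) · (x⁵) = x³y⁻¹
  (x³y⁻¹) · y = x³
  (x³) · (x³) = x⁶

Answer: x⁶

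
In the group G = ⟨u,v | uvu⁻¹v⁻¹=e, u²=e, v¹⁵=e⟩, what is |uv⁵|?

Compute successive powers until reaching e:
  (uv⁵)¹ = uv⁵, (uv⁵)² = v¹⁰, (uv⁵)³ = u, (uv⁵)⁴ = v⁵, (uv⁵)⁵ = uv¹⁰, (uv⁵)⁶ = e.
The smallest positive k with (uv⁵)ᵏ = e is 6.

Answer: 6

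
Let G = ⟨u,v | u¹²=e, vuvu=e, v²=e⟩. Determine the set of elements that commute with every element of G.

An element z ∈ Z(G) iff z commutes with every generator.
For example u⁶ is central: (u⁶)·u = u⁷ = u·(u⁶); (u⁶)·v = u⁶v = v·(u⁶).
Whereas u ∉ Z(G) since u·v = uv ≠ u¹¹v = v·u.
Checking each of the 24 elements this way gives Z(G) = {e, u⁶}, of order 2.

Answer: {e, u⁶}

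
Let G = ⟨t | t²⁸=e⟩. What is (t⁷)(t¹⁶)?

Compute (t⁷) · (t¹⁶) by multiplying left to right and reducing via the relations at each step:
  (t⁷) · t¹⁶ = t²³

Answer: t²³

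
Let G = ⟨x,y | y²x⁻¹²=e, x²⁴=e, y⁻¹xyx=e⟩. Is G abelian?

x·y = xy but y·x = x¹¹y⁻¹, so x·y ≠ y·x and G is not abelian.

Answer: No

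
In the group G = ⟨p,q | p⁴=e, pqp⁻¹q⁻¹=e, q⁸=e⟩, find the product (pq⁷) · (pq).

Compute (pq⁷) · (pq) by multiplying left to right and reducing via the relations at each step:
  (pq⁷) · p = p²q⁷
  (p²q⁷) · q = p²

Answer: p²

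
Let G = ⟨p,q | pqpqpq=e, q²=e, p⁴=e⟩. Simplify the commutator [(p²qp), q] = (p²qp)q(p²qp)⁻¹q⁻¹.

[(p²qp), q] = (p²qp)·q·(p²qp)⁻¹·q⁻¹.
  (p²qp) · q = pqp³
  (pqp³) · (p³qp²) = p³qp²q
  (p³qp²q) · q = p³qp²

Answer: p³qp²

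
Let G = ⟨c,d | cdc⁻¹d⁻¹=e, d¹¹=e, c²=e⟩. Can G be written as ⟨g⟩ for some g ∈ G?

|G| = 22. The element cd has order 22 (its powers give 22 distinct elements), so ⟨cd⟩ = G and G is cyclic.

Answer: Yes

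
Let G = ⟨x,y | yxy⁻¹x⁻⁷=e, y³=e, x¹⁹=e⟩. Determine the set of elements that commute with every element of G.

An element z ∈ Z(G) iff z commutes with every generator.
For example e is central: e·x = x = x·e; e·y = y = y·e.
Whereas x ∉ Z(G) since x·y = xy ≠ x⁷y = y·x.
Checking each of the 57 elements this way gives Z(G) = {e}, of order 1.

Answer: {e}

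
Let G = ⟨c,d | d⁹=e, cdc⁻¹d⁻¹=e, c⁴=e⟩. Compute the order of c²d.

Compute successive powers until reaching e:
  (c²d)¹ = c²d, (c²d)² = d², (c²d)³ = c²d³, (c²d)⁴ = d⁴, (c²d)⁵ = c²d⁵, (c²d)⁶ = d⁶, (c²d)⁷ = c²d⁷, (c²d)⁸ = d⁸, (c²d)⁹ = c², (c²d)¹⁰ = d, (c²d)¹¹ = c²d², (c²d)¹² = d³, (c²d)¹³ = c²d⁴, (c²d)¹⁴ = d⁵, (c²d)¹⁵ = c²d⁶, (c²d)¹⁶ = d⁷, (c²d)¹⁷ = c²d⁸, (c²d)¹⁸ = e.
The smallest positive k with (c²d)ᵏ = e is 18.

Answer: 18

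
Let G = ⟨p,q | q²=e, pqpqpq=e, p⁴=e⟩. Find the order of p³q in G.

Compute successive powers until reaching e:
  (p³q)¹ = p³q, (p³q)² = qp, (p³q)³ = e.
The smallest positive k with (p³q)ᵏ = e is 3.

Answer: 3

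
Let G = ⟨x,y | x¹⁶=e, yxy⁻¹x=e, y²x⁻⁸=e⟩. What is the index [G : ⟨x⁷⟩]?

First find ord(x⁷) by computing successive powers:
  (x⁷)¹ = x⁷, (x⁷)² = x¹⁴, (x⁷)³ = x⁵, (x⁷)⁴ = x¹², (x⁷)⁵ = x³, (x⁷)⁶ = x¹⁰, (x⁷)⁷ = x, (x⁷)⁸ = x⁸, (x⁷)⁹ = x¹⁵, (x⁷)¹⁰ = x⁶, (x⁷)¹¹ = x¹³, (x⁷)¹² = x⁴, (x⁷)¹³ = x¹¹, (x⁷)¹⁴ = x², (x⁷)¹⁵ = x⁹, (x⁷)¹⁶ = e.
So |⟨x⁷⟩| = ord(x⁷) = 16. With |G| = 32, by Lagrange [G : ⟨x⁷⟩] = 32/16 = 2.

Answer: 2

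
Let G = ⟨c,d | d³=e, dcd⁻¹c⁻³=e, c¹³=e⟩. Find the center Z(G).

An element z ∈ Z(G) iff z commutes with every generator.
For example e is central: e·c = c = c·e; e·d = d = d·e.
Whereas c ∉ Z(G) since c·d = cd ≠ c³d = d·c.
Checking each of the 39 elements this way gives Z(G) = {e}, of order 1.

Answer: {e}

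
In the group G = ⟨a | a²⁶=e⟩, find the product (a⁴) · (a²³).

Compute (a⁴) · (a²³) by multiplying left to right and reducing via the relations at each step:
  (a⁴) · a²³ = a

Answer: a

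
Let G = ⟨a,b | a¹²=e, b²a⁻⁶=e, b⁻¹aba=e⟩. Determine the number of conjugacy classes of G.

The conjugacy classes (representative and size) are:
  [e] (size 1), [a¹¹] (size 2), [a²] (size 2), [a⁹] (size 2), [a⁴] (size 2), [a⁵] (size 2), [a⁶] (size 1), [a²b] (size 6), [ab] (size 6).
Class equation: 1 + 2 + 2 + 2 + 2 + 2 + 1 + 6 + 6 = 24 = |G|. So G has 9 conjugacy classes.

Answer: 9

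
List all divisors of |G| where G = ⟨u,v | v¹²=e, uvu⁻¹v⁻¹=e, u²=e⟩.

|G| = 24 = 2³ · 3. By Lagrange's theorem the order of any subgroup divides 24; the divisors of 24 are 1, 2, 3, 4, 6, 8, 12, 24.

Answer: 1, 2, 3, 4, 6, 8, 12, 24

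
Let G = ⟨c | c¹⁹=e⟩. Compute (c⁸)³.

Compute successive powers of (c⁸), reducing at each step:
  (c⁸)²: (c⁸) · c⁸ = c¹⁶
  (c⁸)³: (c¹⁶) · c⁸ = c⁵

Answer: c⁵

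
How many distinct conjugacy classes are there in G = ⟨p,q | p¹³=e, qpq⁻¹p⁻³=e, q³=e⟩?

The conjugacy classes (representative and size) are:
  [e] (size 1), [p] (size 3), [p⁵] (size 3), [p¹⁰] (size 3), [p⁸] (size 3), [p¹⁰q] (size 13), [p⁷q²] (size 13).
Class equation: 1 + 3 + 3 + 3 + 3 + 13 + 13 = 39 = |G|. So G has 7 conjugacy classes.

Answer: 7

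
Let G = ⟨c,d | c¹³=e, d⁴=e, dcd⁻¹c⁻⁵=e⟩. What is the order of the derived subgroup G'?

G' = [G, G] is generated by all commutators. The generator-pair commutators are: [c, d] = c⁹.
The subgroup they normally generate is {e, c, c², c³, c⁴, c⁵, c⁶, c⁷, c⁸, c⁹, c¹⁰, c¹¹, c¹²}, of order 13.
Check: |G/G'| = 52/13 = 4 is the order of the abelianisation.

Answer: 13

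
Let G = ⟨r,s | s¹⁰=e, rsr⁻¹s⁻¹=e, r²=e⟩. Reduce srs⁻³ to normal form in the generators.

Multiply left to right, reducing at each step:
  s · r = rs
  (rs) · s⁻³ = rs⁸

Answer: rs⁸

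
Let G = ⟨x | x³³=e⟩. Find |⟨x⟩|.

|⟨x⟩| equals the order of x. Compute successive powers until reaching e:
  x¹ = x, x² = x², x³ = x³, x⁴ = x⁴, x⁵ = x⁵, x⁶ = x⁶, x⁷ = x⁷, x⁸ = x⁸, x⁹ = x⁹, x¹⁰ = x¹⁰, x¹¹ = x¹¹, x¹² = x¹², x¹³ = x¹³, x¹⁴ = x¹⁴, x¹⁵ = x¹⁵, x¹⁶ = x¹⁶, x¹⁷ = x¹⁷, x¹⁸ = x¹⁸, x¹⁹ = x¹⁹, x²⁰ = x²⁰, x²¹ = x²¹, x²² = x²², x²³ = x²³, x²⁴ = x²⁴, x²⁵ = x²⁵, x²⁶ = x²⁶, x²⁷ = x²⁷, x²⁸ = x²⁸, x²⁹ = x²⁹, x³⁰ = x³⁰, x³¹ = x³¹, x³² = x³², x³³ = e.
The smallest positive k with xᵏ = e is 33, so |⟨x⟩| = 33.

Answer: 33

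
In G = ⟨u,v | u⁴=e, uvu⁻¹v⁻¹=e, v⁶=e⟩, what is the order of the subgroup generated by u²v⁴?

|⟨u²v⁴⟩| equals the order of u²v⁴. Compute successive powers until reaching e:
  (u²v⁴)¹ = u²v⁴, (u²v⁴)² = v², (u²v⁴)³ = u², (u²v⁴)⁴ = v⁴, (u²v⁴)⁵ = u²v², (u²v⁴)⁶ = e.
The smallest positive k with (u²v⁴)ᵏ = e is 6, so |⟨u²v⁴⟩| = 6.

Answer: 6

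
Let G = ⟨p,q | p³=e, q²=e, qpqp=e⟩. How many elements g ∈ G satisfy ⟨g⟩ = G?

⟨g⟩ = G would require ord(g) = |G| = 6, but the maximum element order in G is 3 < 6. So G is not cyclic and no single element generates it: the count is 0.

Answer: 0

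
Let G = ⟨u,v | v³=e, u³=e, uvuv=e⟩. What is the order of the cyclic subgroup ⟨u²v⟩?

|⟨u²v⟩| equals the order of u²v. Compute successive powers until reaching e:
  (u²v)¹ = u²v, (u²v)² = v²u, (u²v)³ = e.
The smallest positive k with (u²v)ᵏ = e is 3, so |⟨u²v⟩| = 3.

Answer: 3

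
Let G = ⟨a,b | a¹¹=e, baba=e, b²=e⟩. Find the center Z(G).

An element z ∈ Z(G) iff z commutes with every generator.
For example e is central: e·a = a = a·e; e·b = b = b·e.
Whereas a ∉ Z(G) since a·b = ab ≠ a¹⁰b = b·a.
Checking each of the 22 elements this way gives Z(G) = {e}, of order 1.

Answer: {e}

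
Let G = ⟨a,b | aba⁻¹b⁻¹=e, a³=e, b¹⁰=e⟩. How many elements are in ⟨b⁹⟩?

|⟨b⁹⟩| equals the order of b⁹. Compute successive powers until reaching e:
  (b⁹)¹ = b⁹, (b⁹)² = b⁸, (b⁹)³ = b⁷, (b⁹)⁴ = b⁶, (b⁹)⁵ = b⁵, (b⁹)⁶ = b⁴, (b⁹)⁷ = b³, (b⁹)⁸ = b², (b⁹)⁹ = b, (b⁹)¹⁰ = e.
The smallest positive k with (b⁹)ᵏ = e is 10, so |⟨b⁹⟩| = 10.

Answer: 10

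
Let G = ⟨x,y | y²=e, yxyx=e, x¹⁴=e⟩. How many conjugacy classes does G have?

The conjugacy classes (representative and size) are:
  [e] (size 1), [x¹³] (size 2), [x²] (size 2), [x³] (size 2), [x¹⁰] (size 2), [x⁵] (size 2), [x⁸] (size 2), [x⁷] (size 1), [x⁶y] (size 7), [x⁹y] (size 7).
Class equation: 1 + 2 + 2 + 2 + 2 + 2 + 2 + 1 + 7 + 7 = 28 = |G|. So G has 10 conjugacy classes.

Answer: 10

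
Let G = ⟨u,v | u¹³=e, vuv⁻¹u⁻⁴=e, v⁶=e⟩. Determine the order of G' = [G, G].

G' = [G, G] is generated by all commutators. The generator-pair commutators are: [u, v] = u¹⁰.
The subgroup they normally generate is {e, u, u², u³, u⁴, u⁵, u⁶, u⁷, u⁸, u⁹, u¹⁰, u¹¹, u¹²}, of order 13.
Check: |G/G'| = 78/13 = 6 is the order of the abelianisation.

Answer: 13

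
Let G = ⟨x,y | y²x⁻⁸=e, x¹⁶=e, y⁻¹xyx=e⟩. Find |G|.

Enumerate words in the generators, reducing via the relations: the distinct elements are
  {e, x, y, xy, x², x³, x⁴, x⁵, x⁶, x⁷, x⁸, x⁹, x²y, x³y, x¹², x¹³, x¹¹, x¹⁰, x¹⁴, x¹⁵, x⁴y, x⁵y, x⁶y, x⁷y, y⁻¹, xy⁻¹, x²y⁻¹, x³y⁻¹, x⁴y⁻¹, x⁵y⁻¹, x⁶y⁻¹, x⁷y⁻¹}.
No further products give new elements, so |G| = 32.

Answer: 32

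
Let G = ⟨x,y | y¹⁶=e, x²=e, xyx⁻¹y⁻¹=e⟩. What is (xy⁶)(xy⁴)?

Compute (xy⁶) · (xy⁴) by multiplying left to right and reducing via the relations at each step:
  (xy⁶) · x = y⁶
  (y⁶) · y⁴ = y¹⁰

Answer: y¹⁰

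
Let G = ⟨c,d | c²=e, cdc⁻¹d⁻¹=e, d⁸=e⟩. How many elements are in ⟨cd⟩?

|⟨cd⟩| equals the order of cd. Compute successive powers until reaching e:
  (cd)¹ = cd, (cd)² = d², (cd)³ = cd³, (cd)⁴ = d⁴, (cd)⁵ = cd⁵, (cd)⁶ = d⁶, (cd)⁷ = cd⁷, (cd)⁸ = e.
The smallest positive k with (cd)ᵏ = e is 8, so |⟨cd⟩| = 8.

Answer: 8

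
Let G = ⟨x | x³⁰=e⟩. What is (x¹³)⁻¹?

The order of (x¹³) is 30 (smallest k with (x¹³)ᵏ = e), so (x¹³)⁻¹ = (x¹³)²⁹ = x¹⁷.
Check: (x¹³) · (x¹⁷) → (x¹³) · x¹⁷ = e, giving e as required.

Answer: x¹⁷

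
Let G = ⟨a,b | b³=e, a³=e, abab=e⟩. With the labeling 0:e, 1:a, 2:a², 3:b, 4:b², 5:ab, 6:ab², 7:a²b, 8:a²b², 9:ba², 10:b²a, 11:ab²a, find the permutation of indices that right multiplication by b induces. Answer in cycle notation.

(0 3 4)(1 5 6)(2 7 8)(9 11 10)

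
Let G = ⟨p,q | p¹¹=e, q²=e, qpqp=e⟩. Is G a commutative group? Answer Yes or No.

p·q = pq but q·p = p¹⁰q, so p·q ≠ q·p and G is not abelian.

Answer: No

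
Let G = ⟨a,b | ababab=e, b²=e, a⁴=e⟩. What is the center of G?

An element z ∈ Z(G) iff z commutes with every generator.
For example e is central: e·a = a = a·e; e·b = b = b·e.
Whereas a ∉ Z(G) since a·b = ab ≠ ba = b·a.
Checking each of the 24 elements this way gives Z(G) = {e}, of order 1.

Answer: {e}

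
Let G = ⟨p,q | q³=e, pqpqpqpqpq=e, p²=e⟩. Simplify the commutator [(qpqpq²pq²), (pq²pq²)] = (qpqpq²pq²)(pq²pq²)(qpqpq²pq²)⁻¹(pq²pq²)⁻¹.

[(qpqpq²pq²), (pq²pq²)] = (qpqpq²pq²)·(pq²pq²)·(qpqpq²pq²)⁻¹·(pq²pq²)⁻¹.
  (qpqpq²pq²) · (pq²pq²) = qpq²p
  (qpq²p) · (qpqpq²pq²) = pq²pqpq²pq
  (pq²pqpq²pq) · (qpqp) = qpq²pqpq

Answer: qpq²pqpq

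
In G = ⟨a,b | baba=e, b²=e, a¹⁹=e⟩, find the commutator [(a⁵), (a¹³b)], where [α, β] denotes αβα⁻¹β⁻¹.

[(a⁵), (a¹³b)] = (a⁵)·(a¹³b)·(a⁵)⁻¹·(a¹³b)⁻¹.
  (a⁵) · (a¹³b) = a¹⁸b
  (a¹⁸b) · (a¹⁴) = a⁴b
  (a⁴b) · (a¹³b) = a¹⁰

Answer: a¹⁰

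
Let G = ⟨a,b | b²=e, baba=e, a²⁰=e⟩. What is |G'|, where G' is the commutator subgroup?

G' = [G, G] is generated by all commutators. The generator-pair commutators are: [a, b] = a².
The subgroup they normally generate is {e, a², a⁴, a⁶, a⁸, a¹⁰, a¹², a¹⁴, a¹⁶, a¹⁸}, of order 10.
Check: |G/G'| = 40/10 = 4 is the order of the abelianisation.

Answer: 10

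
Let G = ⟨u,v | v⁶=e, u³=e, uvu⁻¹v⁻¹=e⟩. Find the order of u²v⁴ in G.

Compute successive powers until reaching e:
  (u²v⁴)¹ = u²v⁴, (u²v⁴)² = uv², (u²v⁴)³ = e.
The smallest positive k with (u²v⁴)ᵏ = e is 3.

Answer: 3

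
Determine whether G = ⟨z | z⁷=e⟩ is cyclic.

|G| = 7. The element z has order 7 (its powers give 7 distinct elements), so ⟨z⟩ = G and G is cyclic.

Answer: Yes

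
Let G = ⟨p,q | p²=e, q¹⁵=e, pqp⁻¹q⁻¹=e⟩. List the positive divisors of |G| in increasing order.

|G| = 30 = 2 · 3 · 5. By Lagrange's theorem the order of any subgroup divides 30; the divisors of 30 are 1, 2, 3, 5, 6, 10, 15, 30.

Answer: 1, 2, 3, 5, 6, 10, 15, 30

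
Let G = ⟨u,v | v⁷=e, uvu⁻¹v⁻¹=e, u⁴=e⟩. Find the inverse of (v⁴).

The order of (v⁴) is 7 (smallest k with (v⁴)ᵏ = e), so (v⁴)⁻¹ = (v⁴)⁶ = v³.
Check: (v⁴) · (v³) → (v⁴) · v³ = e, giving e as required.

Answer: v³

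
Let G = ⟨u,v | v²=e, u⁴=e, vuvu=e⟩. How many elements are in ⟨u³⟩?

|⟨u³⟩| equals the order of u³. Compute successive powers until reaching e:
  (u³)¹ = u³, (u³)² = u², (u³)³ = u, (u³)⁴ = e.
The smallest positive k with (u³)ᵏ = e is 4, so |⟨u³⟩| = 4.

Answer: 4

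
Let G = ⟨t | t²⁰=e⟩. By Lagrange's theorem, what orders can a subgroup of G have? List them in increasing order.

|G| = 20 = 2² · 5. By Lagrange's theorem the order of any subgroup divides 20; the divisors of 20 are 1, 2, 4, 5, 10, 20.

Answer: 1, 2, 4, 5, 10, 20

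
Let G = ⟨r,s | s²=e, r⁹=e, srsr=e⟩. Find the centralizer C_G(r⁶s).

⟨r⁶s⟩ ⊆ C_G(r⁶s) since powers of r⁶s commute with r⁶s; so |C_G(r⁶s)| ≥ |⟨r⁶s⟩| = 2.
By orbit–stabilizer, |C_G(r⁶s)| = |G| / |conj. class of r⁶s| = 18 / 9 = 2.
The 2 elements commuting with r⁶s are {e, r⁶s}.

Answer: {e, r⁶s}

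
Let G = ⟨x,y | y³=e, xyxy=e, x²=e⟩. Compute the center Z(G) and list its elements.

An element z ∈ Z(G) iff z commutes with every generator.
For example e is central: e·x = x = x·e; e·y = y = y·e.
Whereas x ∉ Z(G) since x·y = xy ≠ xy² = y·x.
Checking each of the 6 elements this way gives Z(G) = {e}, of order 1.

Answer: {e}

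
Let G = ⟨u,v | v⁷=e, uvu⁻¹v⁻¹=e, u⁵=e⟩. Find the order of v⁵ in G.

Compute successive powers until reaching e:
  (v⁵)¹ = v⁵, (v⁵)² = v³, (v⁵)³ = v, (v⁵)⁴ = v⁶, (v⁵)⁵ = v⁴, (v⁵)⁶ = v², (v⁵)⁷ = e.
The smallest positive k with (v⁵)ᵏ = e is 7.

Answer: 7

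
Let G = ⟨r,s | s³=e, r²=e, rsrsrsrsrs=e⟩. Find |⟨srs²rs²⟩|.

|⟨srs²rs²⟩| equals the order of srs²rs². Compute successive powers until reaching e:
  (srs²rs²)¹ = srs²rs², (srs²rs²)² = srsrs², (srs²rs²)³ = e.
The smallest positive k with (srs²rs²)ᵏ = e is 3, so |⟨srs²rs²⟩| = 3.

Answer: 3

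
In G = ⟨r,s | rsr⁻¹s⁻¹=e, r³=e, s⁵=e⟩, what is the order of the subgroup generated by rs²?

|⟨rs²⟩| equals the order of rs². Compute successive powers until reaching e:
  (rs²)¹ = rs², (rs²)² = r²s⁴, (rs²)³ = s, (rs²)⁴ = rs³, (rs²)⁵ = r², (rs²)⁶ = s², (rs²)⁷ = rs⁴, (rs²)⁸ = r²s, (rs²)⁹ = s³, (rs²)¹⁰ = r, (rs²)¹¹ = r²s², (rs²)¹² = s⁴, (rs²)¹³ = rs, (rs²)¹⁴ = r²s³, (rs²)¹⁵ = e.
The smallest positive k with (rs²)ᵏ = e is 15, so |⟨rs²⟩| = 15.

Answer: 15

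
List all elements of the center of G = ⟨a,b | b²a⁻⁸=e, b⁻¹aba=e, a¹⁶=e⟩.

An element z ∈ Z(G) iff z commutes with every generator.
For example a⁸ is central: (a⁸)·a = a⁹ = a·(a⁸); (a⁸)·b = b⁻¹ = b·(a⁸).
Whereas a ∉ Z(G) since a·b = ab ≠ a⁷b⁻¹ = b·a.
Checking each of the 32 elements this way gives Z(G) = {e, a⁸}, of order 2.

Answer: {e, a⁸}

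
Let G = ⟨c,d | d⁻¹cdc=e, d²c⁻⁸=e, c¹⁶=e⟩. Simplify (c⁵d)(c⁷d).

Compute (c⁵d) · (c⁷d) by multiplying left to right and reducing via the relations at each step:
  (c⁵d) · c⁷ = c⁶d⁻¹
  (c⁶d⁻¹) · d = c⁶

Answer: c⁶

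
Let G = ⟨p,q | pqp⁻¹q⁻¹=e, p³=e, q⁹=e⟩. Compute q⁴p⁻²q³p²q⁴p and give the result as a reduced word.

Multiply left to right, reducing at each step:
  (q⁴) · p⁻² = pq⁴
  (pq⁴) · q³ = pq⁷
  (pq⁷) · p² = q⁷
  (q⁷) · q⁴ = q²
  (q²) · p = pq²

Answer: pq²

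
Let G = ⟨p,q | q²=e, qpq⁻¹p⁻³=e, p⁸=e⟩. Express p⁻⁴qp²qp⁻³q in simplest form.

Multiply left to right, reducing at each step:
  (p⁴) · q = p⁴q
  (p⁴q) · p² = p²q
  (p²q) · q = p²
  (p²) · p⁻³ = p⁷
  (p⁷) · q = p⁷q

Answer: p⁷q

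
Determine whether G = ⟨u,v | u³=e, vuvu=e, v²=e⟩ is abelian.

u·v = uv but v·u = u²v, so u·v ≠ v·u and G is not abelian.

Answer: No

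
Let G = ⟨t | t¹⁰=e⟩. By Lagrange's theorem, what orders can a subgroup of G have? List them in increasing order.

|G| = 10 = 2 · 5. By Lagrange's theorem the order of any subgroup divides 10; the divisors of 10 are 1, 2, 5, 10.

Answer: 1, 2, 5, 10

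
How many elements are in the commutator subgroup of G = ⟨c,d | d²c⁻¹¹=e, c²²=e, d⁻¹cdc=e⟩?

G' = [G, G] is generated by all commutators. The generator-pair commutators are: [c, d] = c².
The subgroup they normally generate is {e, c², c⁴, c⁶, c⁸, c¹⁰, c¹², c¹⁴, c¹⁶, c¹⁸, c²⁰}, of order 11.
Check: |G/G'| = 44/11 = 4 is the order of the abelianisation.

Answer: 11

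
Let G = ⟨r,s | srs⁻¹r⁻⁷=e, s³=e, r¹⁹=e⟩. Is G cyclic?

Every cyclic group is abelian. But r·s = rs while s·r = r⁷s, so r·s ≠ s·r and G is not abelian. Hence G is not cyclic.

Answer: No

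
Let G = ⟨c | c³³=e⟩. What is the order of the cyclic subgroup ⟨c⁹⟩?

|⟨c⁹⟩| equals the order of c⁹. Compute successive powers until reaching e:
  (c⁹)¹ = c⁹, (c⁹)² = c¹⁸, (c⁹)³ = c²⁷, (c⁹)⁴ = c³, (c⁹)⁵ = c¹², (c⁹)⁶ = c²¹, (c⁹)⁷ = c³⁰, (c⁹)⁸ = c⁶, (c⁹)⁹ = c¹⁵, (c⁹)¹⁰ = c²⁴, (c⁹)¹¹ = e.
The smallest positive k with (c⁹)ᵏ = e is 11, so |⟨c⁹⟩| = 11.

Answer: 11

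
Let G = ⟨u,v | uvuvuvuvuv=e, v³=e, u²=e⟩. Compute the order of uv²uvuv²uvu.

Compute successive powers until reaching e:
  (uv²uvuv²uvu)¹ = uv²uvuv²uvu, (uv²uvuv²uvu)² = e.
The smallest positive k with (uv²uvuv²uvu)ᵏ = e is 2.

Answer: 2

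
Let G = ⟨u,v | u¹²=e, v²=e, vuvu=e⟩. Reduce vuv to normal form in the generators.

Multiply left to right, reducing at each step:
  v · u = u¹¹v
  (u¹¹v) · v = u¹¹

Answer: u¹¹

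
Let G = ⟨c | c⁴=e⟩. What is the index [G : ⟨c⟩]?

First find ord(c) by computing successive powers:
  c¹ = c, c² = c², c³ = c³, c⁴ = e.
So |⟨c⟩| = ord(c) = 4. With |G| = 4, by Lagrange [G : ⟨c⟩] = 4/4 = 1.

Answer: 1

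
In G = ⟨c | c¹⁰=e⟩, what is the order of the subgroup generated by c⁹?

|⟨c⁹⟩| equals the order of c⁹. Compute successive powers until reaching e:
  (c⁹)¹ = c⁹, (c⁹)² = c⁸, (c⁹)³ = c⁷, (c⁹)⁴ = c⁶, (c⁹)⁵ = c⁵, (c⁹)⁶ = c⁴, (c⁹)⁷ = c³, (c⁹)⁸ = c², (c⁹)⁹ = c, (c⁹)¹⁰ = e.
The smallest positive k with (c⁹)ᵏ = e is 10, so |⟨c⁹⟩| = 10.

Answer: 10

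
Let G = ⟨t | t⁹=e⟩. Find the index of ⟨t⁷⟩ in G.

First find ord(t⁷) by computing successive powers:
  (t⁷)¹ = t⁷, (t⁷)² = t⁵, (t⁷)³ = t³, (t⁷)⁴ = t, (t⁷)⁵ = t⁸, (t⁷)⁶ = t⁶, (t⁷)⁷ = t⁴, (t⁷)⁸ = t², (t⁷)⁹ = e.
So |⟨t⁷⟩| = ord(t⁷) = 9. With |G| = 9, by Lagrange [G : ⟨t⁷⟩] = 9/9 = 1.

Answer: 1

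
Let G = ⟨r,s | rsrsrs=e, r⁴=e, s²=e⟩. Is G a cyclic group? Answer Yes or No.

Every cyclic group is abelian. But r·s = rs while s·r = sr, so r·s ≠ s·r and G is not abelian. Hence G is not cyclic.

Answer: No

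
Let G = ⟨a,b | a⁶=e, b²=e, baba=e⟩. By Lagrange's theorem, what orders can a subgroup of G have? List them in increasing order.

|G| = 12 = 2² · 3. By Lagrange's theorem the order of any subgroup divides 12; the divisors of 12 are 1, 2, 3, 4, 6, 12.

Answer: 1, 2, 3, 4, 6, 12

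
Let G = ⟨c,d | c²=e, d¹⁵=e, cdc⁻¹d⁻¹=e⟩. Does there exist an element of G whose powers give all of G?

|G| = 30. The element cd has order 30 (its powers give 30 distinct elements), so ⟨cd⟩ = G and G is cyclic.

Answer: Yes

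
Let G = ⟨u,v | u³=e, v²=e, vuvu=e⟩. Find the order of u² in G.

Compute successive powers until reaching e:
  (u²)¹ = u², (u²)² = u, (u²)³ = e.
The smallest positive k with (u²)ᵏ = e is 3.

Answer: 3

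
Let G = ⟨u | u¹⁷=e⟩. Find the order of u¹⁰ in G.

Compute successive powers until reaching e:
  (u¹⁰)¹ = u¹⁰, (u¹⁰)² = u³, (u¹⁰)³ = u¹³, (u¹⁰)⁴ = u⁶, (u¹⁰)⁵ = u¹⁶, (u¹⁰)⁶ = u⁹, (u¹⁰)⁷ = u², (u¹⁰)⁸ = u¹², (u¹⁰)⁹ = u⁵, (u¹⁰)¹⁰ = u¹⁵, (u¹⁰)¹¹ = u⁸, (u¹⁰)¹² = u, (u¹⁰)¹³ = u¹¹, (u¹⁰)¹⁴ = u⁴, (u¹⁰)¹⁵ = u¹⁴, (u¹⁰)¹⁶ = u⁷, (u¹⁰)¹⁷ = e.
The smallest positive k with (u¹⁰)ᵏ = e is 17.

Answer: 17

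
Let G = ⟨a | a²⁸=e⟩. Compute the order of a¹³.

Compute successive powers until reaching e:
  (a¹³)¹ = a¹³, (a¹³)² = a²⁶, (a¹³)³ = a¹¹, (a¹³)⁴ = a²⁴, (a¹³)⁵ = a⁹, (a¹³)⁶ = a²², (a¹³)⁷ = a⁷, (a¹³)⁸ = a²⁰, (a¹³)⁹ = a⁵, (a¹³)¹⁰ = a¹⁸, (a¹³)¹¹ = a³, (a¹³)¹² = a¹⁶, (a¹³)¹³ = a, (a¹³)¹⁴ = a¹⁴, (a¹³)¹⁵ = a²⁷, (a¹³)¹⁶ = a¹², (a¹³)¹⁷ = a²⁵, (a¹³)¹⁸ = a¹⁰, (a¹³)¹⁹ = a²³, (a¹³)²⁰ = a⁸, (a¹³)²¹ = a²¹, (a¹³)²² = a⁶, (a¹³)²³ = a¹⁹, (a¹³)²⁴ = a⁴, (a¹³)²⁵ = a¹⁷, (a¹³)²⁶ = a², (a¹³)²⁷ = a¹⁵, (a¹³)²⁸ = e.
The smallest positive k with (a¹³)ᵏ = e is 28.

Answer: 28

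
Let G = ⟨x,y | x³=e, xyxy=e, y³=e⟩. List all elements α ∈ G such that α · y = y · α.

⟨y⟩ ⊆ C_G(y) since powers of y commute with y; so |C_G(y)| ≥ |⟨y⟩| = 3.
By orbit–stabilizer, |C_G(y)| = |G| / |conj. class of y| = 12 / 4 = 3.
The 3 elements commuting with y are {e, y, y²}.

Answer: {e, y, y²}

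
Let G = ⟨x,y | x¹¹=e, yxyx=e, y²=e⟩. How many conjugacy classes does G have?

The conjugacy classes (representative and size) are:
  [e] (size 1), [x¹⁰] (size 2), [x²] (size 2), [x³] (size 2), [x⁷] (size 2), [x⁶] (size 2), [x²y] (size 11).
Class equation: 1 + 2 + 2 + 2 + 2 + 2 + 11 = 22 = |G|. So G has 7 conjugacy classes.

Answer: 7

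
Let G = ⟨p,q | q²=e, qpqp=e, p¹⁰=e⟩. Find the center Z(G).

An element z ∈ Z(G) iff z commutes with every generator.
For example p⁵ is central: (p⁵)·p = p⁶ = p·(p⁵); (p⁵)·q = p⁵q = q·(p⁵).
Whereas p ∉ Z(G) since p·q = pq ≠ p⁹q = q·p.
Checking each of the 20 elements this way gives Z(G) = {e, p⁵}, of order 2.

Answer: {e, p⁵}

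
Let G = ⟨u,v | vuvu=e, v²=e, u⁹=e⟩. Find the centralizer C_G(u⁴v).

⟨u⁴v⟩ ⊆ C_G(u⁴v) since powers of u⁴v commute with u⁴v; so |C_G(u⁴v)| ≥ |⟨u⁴v⟩| = 2.
By orbit–stabilizer, |C_G(u⁴v)| = |G| / |conj. class of u⁴v| = 18 / 9 = 2.
The 2 elements commuting with u⁴v are {e, u⁴v}.

Answer: {e, u⁴v}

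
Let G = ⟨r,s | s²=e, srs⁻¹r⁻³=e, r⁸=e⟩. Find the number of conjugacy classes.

The conjugacy classes (representative and size) are:
  [e] (size 1), [r³] (size 2), [r²] (size 2), [r⁴] (size 1), [r⁵] (size 2), [r⁴s] (size 4), [rs] (size 4).
Class equation: 1 + 2 + 2 + 1 + 2 + 4 + 4 = 16 = |G|. So G has 7 conjugacy classes.

Answer: 7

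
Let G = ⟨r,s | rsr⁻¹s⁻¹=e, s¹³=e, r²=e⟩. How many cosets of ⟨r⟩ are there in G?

First find ord(r) by computing successive powers:
  r¹ = r, r² = e.
So |⟨r⟩| = ord(r) = 2. With |G| = 26, by Lagrange [G : ⟨r⟩] = 26/2 = 13.

Answer: 13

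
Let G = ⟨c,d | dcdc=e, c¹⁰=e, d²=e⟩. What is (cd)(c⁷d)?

Compute (cd) · (c⁷d) by multiplying left to right and reducing via the relations at each step:
  (cd) · c⁷ = c⁴d
  (c⁴d) · d = c⁴

Answer: c⁴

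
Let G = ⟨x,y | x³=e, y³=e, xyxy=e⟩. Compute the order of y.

Compute successive powers until reaching e:
  y¹ = y, y² = y², y³ = e.
The smallest positive k with yᵏ = e is 3.

Answer: 3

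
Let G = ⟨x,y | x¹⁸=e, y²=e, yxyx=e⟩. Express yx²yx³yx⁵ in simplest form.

Multiply left to right, reducing at each step:
  y · x² = x¹⁶y
  (x¹⁶y) · y = x¹⁶
  (x¹⁶) · x³ = x
  x · y = xy
  (xy) · x⁵ = x¹⁴y

Answer: x¹⁴y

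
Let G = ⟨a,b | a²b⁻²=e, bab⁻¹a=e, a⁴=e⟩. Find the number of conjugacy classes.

The conjugacy classes (representative and size) are:
  [e] (size 1), [a³] (size 2), [a²] (size 1), [b⁻¹] (size 2), [ab] (size 2).
Class equation: 1 + 2 + 1 + 2 + 2 = 8 = |G|. So G has 5 conjugacy classes.

Answer: 5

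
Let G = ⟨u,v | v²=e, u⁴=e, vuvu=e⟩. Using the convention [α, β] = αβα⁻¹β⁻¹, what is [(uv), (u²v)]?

[(uv), (u²v)] = (uv)·(u²v)·(uv)⁻¹·(u²v)⁻¹.
  (uv) · (u²v) = u³
  (u³) · (uv) = v
  v · (u²v) = u²

Answer: u²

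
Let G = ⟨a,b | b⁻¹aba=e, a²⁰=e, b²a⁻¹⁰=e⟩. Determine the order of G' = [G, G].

G' = [G, G] is generated by all commutators. The generator-pair commutators are: [a, b] = a².
The subgroup they normally generate is {e, a², a⁴, a⁶, a⁸, a¹⁰, a¹², a¹⁴, a¹⁶, a¹⁸}, of order 10.
Check: |G/G'| = 40/10 = 4 is the order of the abelianisation.

Answer: 10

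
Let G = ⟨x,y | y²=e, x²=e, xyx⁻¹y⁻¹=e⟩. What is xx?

Compute x · x by multiplying left to right and reducing via the relations at each step:
  x · x = e

Answer: e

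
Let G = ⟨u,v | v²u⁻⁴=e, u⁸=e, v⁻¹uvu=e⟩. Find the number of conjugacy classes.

The conjugacy classes (representative and size) are:
  [e] (size 1), [u⁷] (size 2), [u⁶] (size 2), [u³] (size 2), [u⁴] (size 1), [u²v⁻¹] (size 4), [u³v⁻¹] (size 4).
Class equation: 1 + 2 + 2 + 2 + 1 + 4 + 4 = 16 = |G|. So G has 7 conjugacy classes.

Answer: 7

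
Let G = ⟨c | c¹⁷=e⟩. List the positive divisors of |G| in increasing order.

|G| = 17 = 17. By Lagrange's theorem the order of any subgroup divides 17; the divisors of 17 are 1, 17.

Answer: 1, 17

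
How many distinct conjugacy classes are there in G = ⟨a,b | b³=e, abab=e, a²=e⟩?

The conjugacy classes (representative and size) are:
  [e] (size 1), [ab²] (size 3), [b²] (size 2).
Class equation: 1 + 3 + 2 = 6 = |G|. So G has 3 conjugacy classes.

Answer: 3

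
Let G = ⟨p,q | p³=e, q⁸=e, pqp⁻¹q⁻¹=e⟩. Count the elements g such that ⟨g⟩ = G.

G is cyclic of order 24. An element generates G iff its order is 24, and a cyclic group of order 24 has exactly φ(24) = 8 such elements.

Answer: 8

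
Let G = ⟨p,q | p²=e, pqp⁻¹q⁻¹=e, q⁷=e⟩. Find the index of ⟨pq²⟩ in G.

First find ord(pq²) by computing successive powers:
  (pq²)¹ = pq², (pq²)² = q⁴, (pq²)³ = pq⁶, (pq²)⁴ = q, (pq²)⁵ = pq³, (pq²)⁶ = q⁵, (pq²)⁷ = p, (pq²)⁸ = q², (pq²)⁹ = pq⁴, (pq²)¹⁰ = q⁶, (pq²)¹¹ = pq, (pq²)¹² = q³, (pq²)¹³ = pq⁵, (pq²)¹⁴ = e.
So |⟨pq²⟩| = ord(pq²) = 14. With |G| = 14, by Lagrange [G : ⟨pq²⟩] = 14/14 = 1.

Answer: 1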